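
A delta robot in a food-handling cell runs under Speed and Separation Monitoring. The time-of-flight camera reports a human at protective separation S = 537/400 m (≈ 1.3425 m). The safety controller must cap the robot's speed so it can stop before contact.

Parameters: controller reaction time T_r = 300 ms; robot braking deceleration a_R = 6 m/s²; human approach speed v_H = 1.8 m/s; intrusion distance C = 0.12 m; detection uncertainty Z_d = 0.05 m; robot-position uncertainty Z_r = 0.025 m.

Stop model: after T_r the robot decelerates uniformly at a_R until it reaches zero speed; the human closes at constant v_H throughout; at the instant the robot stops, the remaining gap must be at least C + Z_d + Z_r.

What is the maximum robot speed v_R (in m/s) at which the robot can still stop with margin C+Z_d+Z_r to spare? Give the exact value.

quadratic (1/12)·v² + (3/5)·v + (-243/400) = 0
  disc = (3/5)² − 4·(1/12)·(-243/400) = 9/16 ; √disc = 3/4
  v_R = (−(3/5) + 3/4) / (2·(1/12)) = 9/10 m/s
check:
T_s = v_R/a_R = (9/10)/6 = 0.1500 s
reaction-phase robot travel = 0.9000·0.3000 = 0.2700 m
robot covers 0.9000·0.1500 − ½·6.0000·0.1500² = 0.0675 m while stopping
human closes 1.8000·0.4500 = 0.8100 m
C+Z_d+Z_r = 0.1200+0.0500+0.0250 = 0.1950 m
sum ≈ 0.2700+0.0675+0.8100+0.1950 ≈ 1.3425 m = S ✓

v_R_max = 9/10 m/s = 0.9000 m/s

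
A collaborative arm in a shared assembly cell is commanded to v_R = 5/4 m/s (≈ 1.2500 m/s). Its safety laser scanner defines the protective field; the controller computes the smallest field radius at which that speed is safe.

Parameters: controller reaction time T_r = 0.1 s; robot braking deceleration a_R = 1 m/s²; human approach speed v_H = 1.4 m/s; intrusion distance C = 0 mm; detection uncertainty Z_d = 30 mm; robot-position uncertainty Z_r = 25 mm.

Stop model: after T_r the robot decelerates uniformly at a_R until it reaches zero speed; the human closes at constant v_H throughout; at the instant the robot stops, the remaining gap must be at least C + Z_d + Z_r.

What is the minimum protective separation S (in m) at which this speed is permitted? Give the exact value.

stop time T_s = (5/4)/1 = 1.2500 s
reaction-phase robot travel = 1.2500·0.1000 = 0.1250 m
robot covers 1.2500·1.2500 − ½·1.0000·1.2500² = 0.7812 m while stopping
human over T_r+T_s: 1.4000·(0.1000+1.2500) = 1.8900 m
residual clearance needed = 0.0000+0.0300+0.0250 = 0.0550 m
S_min ≈ 0.1250+0.7812+1.8900+0.0550  ⇒  S_min = 2281/800 m

S_min = 2281/800 m = 2.8512 m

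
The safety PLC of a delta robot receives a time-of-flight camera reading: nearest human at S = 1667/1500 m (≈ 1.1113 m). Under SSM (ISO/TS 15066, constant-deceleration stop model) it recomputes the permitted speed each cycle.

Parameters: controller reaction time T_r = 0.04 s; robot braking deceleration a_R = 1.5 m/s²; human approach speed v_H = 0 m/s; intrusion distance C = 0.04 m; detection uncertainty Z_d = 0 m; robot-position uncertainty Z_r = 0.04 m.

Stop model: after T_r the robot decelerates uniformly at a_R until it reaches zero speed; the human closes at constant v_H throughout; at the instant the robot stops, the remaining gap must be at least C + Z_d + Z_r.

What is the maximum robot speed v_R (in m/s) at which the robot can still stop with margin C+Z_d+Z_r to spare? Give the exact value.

v_R_max = 17/10 m/s = 1.7000 m/s

at the boundary: (1/3)·v² + (1/25)·v + (-1547/1500) = 0
  disc = (1/25)² − 4·(1/3)·(-1547/1500) = 7744/5625 ; √disc = 88/75
  v_R = (−(1/25) + 88/75) / (2·(1/3)) = 17/10 m/s
check:
T_s = v_R/a_R = (17/10)/(3/2) = 1.1333 s
robot covers v_R·T_r = 1.7000·0.0400 = 0.0680 m before braking
robot covers 1.7000·1.1333 − ½·1.5000·1.1333² = 0.9633 m while stopping
person approaches 0.0000·(0.0400+1.1333) = 0.0000 m
residual clearance needed = 0.0400+0.0000+0.0400 = 0.0800 m
sum ≈ 0.0680+0.9633+0.0000+0.0800 ≈ 1.1113 m = S ✓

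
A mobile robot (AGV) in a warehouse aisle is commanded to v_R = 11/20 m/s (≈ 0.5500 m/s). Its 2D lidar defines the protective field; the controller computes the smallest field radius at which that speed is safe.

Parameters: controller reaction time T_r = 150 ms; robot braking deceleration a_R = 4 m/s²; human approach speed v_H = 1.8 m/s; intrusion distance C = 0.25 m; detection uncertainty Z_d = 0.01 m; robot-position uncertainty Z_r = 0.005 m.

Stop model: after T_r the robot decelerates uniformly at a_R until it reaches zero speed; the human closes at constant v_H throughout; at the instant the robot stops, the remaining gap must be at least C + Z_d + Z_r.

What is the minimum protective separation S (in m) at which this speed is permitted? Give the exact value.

stop time T_s = (11/20)/4 = 0.1375 s
robot in T_r: 0.5500·0.1500 = 0.0825 m
robot under decel: 0.5500²/(2·4.0000) = 0.0378 m
human over T_r+T_s: 1.8000·(0.1500+0.1375) = 0.5175 m
margins: 0.2500+0.0100+0.0050 = 0.2650 m
S_min ≈ 0.0825+0.0378+0.5175+0.2650  ⇒  S_min = 2889/3200 m

S_min = 2889/3200 m = 0.9028 m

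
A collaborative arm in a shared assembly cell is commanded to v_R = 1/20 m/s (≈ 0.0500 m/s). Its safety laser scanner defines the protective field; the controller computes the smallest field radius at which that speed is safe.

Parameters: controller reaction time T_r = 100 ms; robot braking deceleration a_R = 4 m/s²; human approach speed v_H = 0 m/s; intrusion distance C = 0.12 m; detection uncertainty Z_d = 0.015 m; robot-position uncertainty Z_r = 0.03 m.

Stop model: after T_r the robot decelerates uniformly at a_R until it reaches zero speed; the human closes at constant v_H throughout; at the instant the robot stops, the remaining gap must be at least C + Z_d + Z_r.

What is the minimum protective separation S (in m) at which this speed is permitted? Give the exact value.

braking lasts T_s = (1/20)/4 = 0.0125 s
reaction-phase robot travel = 0.0500·0.1000 = 0.0050 m
braking distance = 0.0500²/(2·4.0000) = 0.0003 m
human closes 0.0000·0.1125 = 0.0000 m
residual clearance needed = 0.1200+0.0150+0.0300 = 0.1650 m
S_min ≈ 0.0050+0.0003+0.0000+0.1650  ⇒  S_min = 109/640 m

S_min = 109/640 m = 0.1703 m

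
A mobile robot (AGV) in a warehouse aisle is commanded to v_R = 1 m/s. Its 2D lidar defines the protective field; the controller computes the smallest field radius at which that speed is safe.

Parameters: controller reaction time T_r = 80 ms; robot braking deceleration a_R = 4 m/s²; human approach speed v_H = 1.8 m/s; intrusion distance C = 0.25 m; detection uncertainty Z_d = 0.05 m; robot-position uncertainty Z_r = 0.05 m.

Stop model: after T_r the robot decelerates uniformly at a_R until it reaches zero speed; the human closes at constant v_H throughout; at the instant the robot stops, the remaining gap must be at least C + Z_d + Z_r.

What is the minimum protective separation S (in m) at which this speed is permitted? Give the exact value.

S_min = 1149/1000 m = 1.1490 m

T_s = v_R/a_R = 1/4 = 0.2500 s
robot covers v_R·T_r = 1.0000·0.0800 = 0.0800 m before braking
robot under decel: 1.0000²/(2·4.0000) = 0.1250 m
human closes 1.8000·0.3300 = 0.5940 m
margins: 0.2500+0.0500+0.0500 = 0.3500 m
S_min ≈ 0.0800+0.1250+0.5940+0.3500  ⇒  S_min = 1149/1000 m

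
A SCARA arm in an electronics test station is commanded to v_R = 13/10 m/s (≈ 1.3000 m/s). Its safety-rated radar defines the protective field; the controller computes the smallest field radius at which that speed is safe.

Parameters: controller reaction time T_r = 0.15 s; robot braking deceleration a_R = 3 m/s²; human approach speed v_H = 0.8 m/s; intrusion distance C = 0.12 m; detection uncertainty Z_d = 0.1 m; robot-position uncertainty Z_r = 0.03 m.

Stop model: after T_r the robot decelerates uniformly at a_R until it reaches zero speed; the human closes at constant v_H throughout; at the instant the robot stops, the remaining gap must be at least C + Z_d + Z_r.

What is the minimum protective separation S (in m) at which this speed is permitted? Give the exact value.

S_min = 179/150 m = 1.1933 m

T_s = v_R/a_R = (13/10)/3 = 0.4333 s
robot in T_r: 1.3000·0.1500 = 0.1950 m
robot under decel: 1.3000²/(2·3.0000) = 0.2817 m
person approaches 0.8000·(0.1500+0.4333) = 0.4667 m
residual clearance needed = 0.1200+0.1000+0.0300 = 0.2500 m
S_min ≈ 0.1950+0.2817+0.4667+0.2500  ⇒  S_min = 179/150 m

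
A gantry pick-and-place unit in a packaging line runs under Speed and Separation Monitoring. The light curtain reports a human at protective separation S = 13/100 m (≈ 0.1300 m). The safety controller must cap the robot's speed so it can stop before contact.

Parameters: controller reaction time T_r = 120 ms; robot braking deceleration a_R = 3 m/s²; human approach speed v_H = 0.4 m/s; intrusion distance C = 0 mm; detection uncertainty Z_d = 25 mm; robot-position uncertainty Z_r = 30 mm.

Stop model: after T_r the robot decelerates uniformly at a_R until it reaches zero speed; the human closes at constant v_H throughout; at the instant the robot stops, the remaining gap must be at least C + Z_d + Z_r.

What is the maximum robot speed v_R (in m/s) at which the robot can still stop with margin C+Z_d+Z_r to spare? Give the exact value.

v_R_max = 1/10 m/s = 0.1000 m/s

collect terms ⇒ (1/6)·v_R² + (19/75)·v_R + (-27/1000) = 0
  disc = (19/75)² − 4·(1/6)·(-27/1000) = 1849/22500 ; √disc = 43/150
  v_R = (−(19/75) + 43/150) / (2·(1/6)) = 1/10 m/s
check:
braking lasts T_s = (1/10)/3 = 0.0333 s
robot covers v_R·T_r = 0.1000·0.1200 = 0.0120 m before braking
braking distance = 0.1000²/(2·3.0000) = 0.0017 m
human closes 0.4000·0.1533 = 0.0613 m
residual clearance needed = 0.0000+0.0250+0.0300 = 0.0550 m
sum ≈ 0.0120+0.0017+0.0613+0.0550 ≈ 0.1300 m = S ✓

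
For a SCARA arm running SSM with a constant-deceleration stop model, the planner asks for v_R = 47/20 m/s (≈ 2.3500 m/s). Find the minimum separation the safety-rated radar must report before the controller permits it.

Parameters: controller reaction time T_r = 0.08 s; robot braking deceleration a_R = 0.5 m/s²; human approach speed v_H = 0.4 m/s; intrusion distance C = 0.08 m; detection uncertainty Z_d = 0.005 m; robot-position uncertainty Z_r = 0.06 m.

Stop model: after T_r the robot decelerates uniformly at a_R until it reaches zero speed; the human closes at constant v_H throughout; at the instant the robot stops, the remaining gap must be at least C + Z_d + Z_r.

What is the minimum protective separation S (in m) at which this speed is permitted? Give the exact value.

braking lasts T_s = (47/20)/(1/2) = 4.7000 s
robot covers v_R·T_r = 2.3500·0.0800 = 0.1880 m before braking
robot covers 2.3500·4.7000 − ½·0.5000·4.7000² = 5.5225 m while stopping
human over T_r+T_s: 0.4000·(0.0800+4.7000) = 1.9120 m
margins: 0.0800+0.0050+0.0600 = 0.1450 m
S_min ≈ 0.1880+5.5225+1.9120+0.1450  ⇒  S_min = 3107/400 m

S_min = 3107/400 m = 7.7675 m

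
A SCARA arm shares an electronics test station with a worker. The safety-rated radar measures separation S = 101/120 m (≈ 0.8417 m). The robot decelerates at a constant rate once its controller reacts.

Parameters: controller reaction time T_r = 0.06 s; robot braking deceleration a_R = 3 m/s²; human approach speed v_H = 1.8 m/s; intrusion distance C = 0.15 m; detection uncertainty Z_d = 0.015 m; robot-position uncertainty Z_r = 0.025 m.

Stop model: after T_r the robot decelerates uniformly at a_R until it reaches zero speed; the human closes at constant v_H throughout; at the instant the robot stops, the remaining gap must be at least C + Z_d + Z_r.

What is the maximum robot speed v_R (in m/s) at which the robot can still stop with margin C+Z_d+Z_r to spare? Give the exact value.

quadratic (1/6)·v² + (33/50)·v + (-1631/3000) = 0
  disc = (33/50)² − 4·(1/6)·(-1631/3000) = 4489/5625 ; √disc = 67/75
  v_R = (−(33/50) + 67/75) / (2·(1/6)) = 7/10 m/s
check:
T_s = v_R/a_R = (7/10)/3 = 0.2333 s
reaction-phase robot travel = 0.7000·0.0600 = 0.0420 m
robot covers 0.7000·0.2333 − ½·3.0000·0.2333² = 0.0817 m while stopping
human over T_r+T_s: 1.8000·(0.0600+0.2333) = 0.5280 m
margins: 0.1500+0.0150+0.0250 = 0.1900 m
sum ≈ 0.0420+0.0817+0.5280+0.1900 ≈ 0.8417 m = S ✓

v_R_max = 7/10 m/s = 0.7000 m/s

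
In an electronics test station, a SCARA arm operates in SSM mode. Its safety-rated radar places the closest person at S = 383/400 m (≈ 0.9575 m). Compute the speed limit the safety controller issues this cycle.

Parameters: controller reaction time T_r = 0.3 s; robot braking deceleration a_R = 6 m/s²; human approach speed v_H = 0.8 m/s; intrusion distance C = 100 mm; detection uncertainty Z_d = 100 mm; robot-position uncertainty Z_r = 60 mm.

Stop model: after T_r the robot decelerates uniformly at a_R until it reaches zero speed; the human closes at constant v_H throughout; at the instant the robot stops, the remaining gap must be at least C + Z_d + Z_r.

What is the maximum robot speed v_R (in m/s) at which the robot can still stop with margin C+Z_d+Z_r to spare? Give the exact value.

collect terms ⇒ (1/12)·v_R² + (13/30)·v_R + (-183/400) = 0
  disc = (13/30)² − 4·(1/12)·(-183/400) = 49/144 ; √disc = 7/12
  v_R = (−(13/30) + 7/12) / (2·(1/12)) = 9/10 m/s
check:
braking lasts T_s = (9/10)/6 = 0.1500 s
robot in T_r: 0.9000·0.3000 = 0.2700 m
braking distance = 0.9000²/(2·6.0000) = 0.0675 m
human closes 0.8000·0.4500 = 0.3600 m
margins: 0.1000+0.1000+0.0600 = 0.2600 m
sum ≈ 0.2700+0.0675+0.3600+0.2600 ≈ 0.9575 m = S ✓

v_R_max = 9/10 m/s = 0.9000 m/s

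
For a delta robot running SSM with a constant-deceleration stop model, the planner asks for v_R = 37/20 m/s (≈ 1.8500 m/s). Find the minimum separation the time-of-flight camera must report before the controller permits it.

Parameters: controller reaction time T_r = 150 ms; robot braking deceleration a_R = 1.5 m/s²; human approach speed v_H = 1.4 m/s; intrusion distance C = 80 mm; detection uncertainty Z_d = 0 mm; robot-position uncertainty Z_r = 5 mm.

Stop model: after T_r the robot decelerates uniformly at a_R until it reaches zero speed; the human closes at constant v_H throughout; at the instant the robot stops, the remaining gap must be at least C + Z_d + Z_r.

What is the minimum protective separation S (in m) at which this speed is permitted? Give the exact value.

S_min = 86/25 m = 3.4400 m

braking lasts T_s = (37/20)/(3/2) = 1.2333 s
reaction-phase robot travel = 1.8500·0.1500 = 0.2775 m
robot under decel: 1.8500²/(2·1.5000) = 1.1408 m
human closes 1.4000·1.3833 = 1.9367 m
residual clearance needed = 0.0800+0.0000+0.0050 = 0.0850 m
S_min ≈ 0.2775+1.1408+1.9367+0.0850  ⇒  S_min = 86/25 m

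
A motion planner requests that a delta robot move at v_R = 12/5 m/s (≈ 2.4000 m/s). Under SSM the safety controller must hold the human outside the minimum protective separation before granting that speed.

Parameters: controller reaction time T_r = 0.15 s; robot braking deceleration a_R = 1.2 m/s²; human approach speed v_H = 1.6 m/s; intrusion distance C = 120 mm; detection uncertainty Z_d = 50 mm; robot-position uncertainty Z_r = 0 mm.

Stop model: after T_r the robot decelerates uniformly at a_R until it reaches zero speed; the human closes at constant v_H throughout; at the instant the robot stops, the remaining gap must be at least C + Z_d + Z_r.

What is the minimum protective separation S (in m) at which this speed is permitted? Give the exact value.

T_s = v_R/a_R = (12/5)/(6/5) = 2.0000 s
robot in T_r: 2.4000·0.1500 = 0.3600 m
robot covers 2.4000·2.0000 − ½·1.2000·2.0000² = 2.4000 m while stopping
human closes 1.6000·2.1500 = 3.4400 m
margins: 0.1200+0.0500+0.0000 = 0.1700 m
S_min ≈ 0.3600+2.4000+3.4400+0.1700  ⇒  S_min = 637/100 m

S_min = 637/100 m = 6.3700 m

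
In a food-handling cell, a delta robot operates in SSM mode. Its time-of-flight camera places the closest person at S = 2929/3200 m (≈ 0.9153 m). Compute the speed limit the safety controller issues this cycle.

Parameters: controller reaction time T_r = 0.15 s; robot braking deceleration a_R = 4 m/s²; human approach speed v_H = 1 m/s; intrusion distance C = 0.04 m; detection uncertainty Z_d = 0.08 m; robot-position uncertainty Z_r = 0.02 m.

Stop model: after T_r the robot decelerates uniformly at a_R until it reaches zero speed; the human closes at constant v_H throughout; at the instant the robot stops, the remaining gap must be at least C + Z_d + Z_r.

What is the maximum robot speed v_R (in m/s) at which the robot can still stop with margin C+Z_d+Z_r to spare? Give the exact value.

collect terms ⇒ (1/8)·v_R² + (2/5)·v_R + (-2001/3200) = 0
  disc = (2/5)² − 4·(1/8)·(-2001/3200) = 121/256 ; √disc = 11/16
  v_R = (−(2/5) + 11/16) / (2·(1/8)) = 23/20 m/s
check:
braking lasts T_s = (23/20)/4 = 0.2875 s
robot covers v_R·T_r = 1.1500·0.1500 = 0.1725 m before braking
robot covers 1.1500·0.2875 − ½·4.0000·0.2875² = 0.1653 m while stopping
human over T_r+T_s: 1.0000·(0.1500+0.2875) = 0.4375 m
C+Z_d+Z_r = 0.0400+0.0800+0.0200 = 0.1400 m
sum ≈ 0.1725+0.1653+0.4375+0.1400 ≈ 0.9153 m = S ✓

v_R_max = 23/20 m/s = 1.1500 m/s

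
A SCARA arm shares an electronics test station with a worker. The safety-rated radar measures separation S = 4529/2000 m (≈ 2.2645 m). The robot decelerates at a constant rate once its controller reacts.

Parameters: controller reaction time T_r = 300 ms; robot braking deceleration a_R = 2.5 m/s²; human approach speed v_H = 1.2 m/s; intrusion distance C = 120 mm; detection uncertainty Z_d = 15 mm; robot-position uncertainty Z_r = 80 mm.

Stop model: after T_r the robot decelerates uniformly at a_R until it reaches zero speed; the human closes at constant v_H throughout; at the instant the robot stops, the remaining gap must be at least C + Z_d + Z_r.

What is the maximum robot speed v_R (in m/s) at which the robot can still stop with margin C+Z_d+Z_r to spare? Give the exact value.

v_R_max = 31/20 m/s = 1.5500 m/s

quadratic (1/5)·v² + (39/50)·v + (-3379/2000) = 0
  disc = (39/50)² − 4·(1/5)·(-3379/2000) = 49/25 ; √disc = 7/5
  v_R = (−(39/50) + 7/5) / (2·(1/5)) = 31/20 m/s
check:
braking lasts T_s = (31/20)/(5/2) = 0.6200 s
robot covers v_R·T_r = 1.5500·0.3000 = 0.4650 m before braking
robot under decel: 1.5500²/(2·2.5000) = 0.4805 m
person approaches 1.2000·(0.3000+0.6200) = 1.1040 m
margins: 0.1200+0.0150+0.0800 = 0.2150 m
sum ≈ 0.4650+0.4805+1.1040+0.2150 ≈ 2.2645 m = S ✓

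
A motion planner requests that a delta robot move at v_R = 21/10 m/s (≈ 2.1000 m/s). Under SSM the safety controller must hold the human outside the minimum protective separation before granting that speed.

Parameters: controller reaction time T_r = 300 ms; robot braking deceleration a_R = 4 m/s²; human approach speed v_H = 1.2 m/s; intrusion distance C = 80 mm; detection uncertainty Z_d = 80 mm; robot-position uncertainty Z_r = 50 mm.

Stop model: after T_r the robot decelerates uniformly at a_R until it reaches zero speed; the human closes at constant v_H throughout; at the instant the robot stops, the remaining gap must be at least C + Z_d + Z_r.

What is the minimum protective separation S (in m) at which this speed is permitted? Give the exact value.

S_min = 381/160 m = 2.3813 m

braking lasts T_s = (21/10)/4 = 0.5250 s
robot covers v_R·T_r = 2.1000·0.3000 = 0.6300 m before braking
braking distance = 2.1000²/(2·4.0000) = 0.5513 m
human over T_r+T_s: 1.2000·(0.3000+0.5250) = 0.9900 m
residual clearance needed = 0.0800+0.0800+0.0500 = 0.2100 m
S_min ≈ 0.6300+0.5513+0.9900+0.2100  ⇒  S_min = 381/160 m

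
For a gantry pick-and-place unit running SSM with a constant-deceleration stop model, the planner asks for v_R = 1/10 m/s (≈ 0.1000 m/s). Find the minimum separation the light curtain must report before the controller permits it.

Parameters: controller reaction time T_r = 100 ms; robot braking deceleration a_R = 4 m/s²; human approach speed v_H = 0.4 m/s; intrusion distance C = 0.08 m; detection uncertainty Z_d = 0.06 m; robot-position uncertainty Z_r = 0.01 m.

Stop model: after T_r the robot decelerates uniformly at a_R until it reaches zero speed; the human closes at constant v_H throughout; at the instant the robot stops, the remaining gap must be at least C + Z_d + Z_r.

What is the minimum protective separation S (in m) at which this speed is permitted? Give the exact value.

braking lasts T_s = (1/10)/4 = 0.0250 s
reaction-phase robot travel = 0.1000·0.1000 = 0.0100 m
braking distance = 0.1000²/(2·4.0000) = 0.0013 m
human closes 0.4000·0.1250 = 0.0500 m
C+Z_d+Z_r = 0.0800+0.0600+0.0100 = 0.1500 m
S_min ≈ 0.0100+0.0013+0.0500+0.1500  ⇒  S_min = 169/800 m

S_min = 169/800 m = 0.2112 m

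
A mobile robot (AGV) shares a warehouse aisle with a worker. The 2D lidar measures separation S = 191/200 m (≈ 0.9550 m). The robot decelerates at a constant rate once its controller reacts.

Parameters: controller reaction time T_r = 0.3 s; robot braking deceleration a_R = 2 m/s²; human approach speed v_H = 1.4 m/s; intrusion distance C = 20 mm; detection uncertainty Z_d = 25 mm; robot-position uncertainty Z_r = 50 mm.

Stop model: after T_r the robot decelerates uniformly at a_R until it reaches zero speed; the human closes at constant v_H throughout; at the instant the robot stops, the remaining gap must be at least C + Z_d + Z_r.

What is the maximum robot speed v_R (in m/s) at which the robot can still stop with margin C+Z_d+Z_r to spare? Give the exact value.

v_R_max = 2/5 m/s = 0.4000 m/s

at the boundary: (1/4)·v² + (1)·v + (-11/25) = 0
  disc = (1)² − 4·(1/4)·(-11/25) = 36/25 ; √disc = 6/5
  v_R = (−(1) + 6/5) / (2·(1/4)) = 2/5 m/s
check:
T_s = v_R/a_R = (2/5)/2 = 0.2000 s
robot covers v_R·T_r = 0.4000·0.3000 = 0.1200 m before braking
braking distance = 0.4000²/(2·2.0000) = 0.0400 m
human closes 1.4000·0.5000 = 0.7000 m
C+Z_d+Z_r = 0.0200+0.0250+0.0500 = 0.0950 m
sum ≈ 0.1200+0.0400+0.7000+0.0950 ≈ 0.9550 m = S ✓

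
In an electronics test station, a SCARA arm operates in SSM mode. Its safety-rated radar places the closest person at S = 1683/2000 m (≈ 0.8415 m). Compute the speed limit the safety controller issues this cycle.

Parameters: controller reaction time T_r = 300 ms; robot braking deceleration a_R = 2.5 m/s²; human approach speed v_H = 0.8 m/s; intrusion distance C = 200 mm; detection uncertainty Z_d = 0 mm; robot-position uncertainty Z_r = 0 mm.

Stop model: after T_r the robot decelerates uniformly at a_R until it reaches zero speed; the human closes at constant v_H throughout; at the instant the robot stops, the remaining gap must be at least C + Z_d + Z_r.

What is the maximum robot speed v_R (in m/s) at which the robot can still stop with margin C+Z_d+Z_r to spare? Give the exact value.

quadratic (1/5)·v² + (31/50)·v + (-803/2000) = 0
  disc = (31/50)² − 4·(1/5)·(-803/2000) = 441/625 ; √disc = 21/25
  v_R = (−(31/50) + 21/25) / (2·(1/5)) = 11/20 m/s
check:
T_s = v_R/a_R = (11/20)/(5/2) = 0.2200 s
reaction-phase robot travel = 0.5500·0.3000 = 0.1650 m
robot under decel: 0.5500²/(2·2.5000) = 0.0605 m
human over T_r+T_s: 0.8000·(0.3000+0.2200) = 0.4160 m
C+Z_d+Z_r = 0.2000+0.0000+0.0000 = 0.2000 m
sum ≈ 0.1650+0.0605+0.4160+0.2000 ≈ 0.8415 m = S ✓

v_R_max = 11/20 m/s = 0.5500 m/s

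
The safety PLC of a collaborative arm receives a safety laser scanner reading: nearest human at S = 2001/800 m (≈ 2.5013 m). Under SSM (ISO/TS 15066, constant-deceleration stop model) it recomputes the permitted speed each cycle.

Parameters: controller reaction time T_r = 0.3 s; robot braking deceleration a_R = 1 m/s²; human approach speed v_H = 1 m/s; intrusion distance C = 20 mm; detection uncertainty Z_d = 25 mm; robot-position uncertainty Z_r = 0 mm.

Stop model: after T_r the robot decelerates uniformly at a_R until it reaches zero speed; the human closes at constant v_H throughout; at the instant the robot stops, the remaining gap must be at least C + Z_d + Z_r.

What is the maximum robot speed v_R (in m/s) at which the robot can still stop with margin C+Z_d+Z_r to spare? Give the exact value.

collect terms ⇒ (1/2)·v_R² + (13/10)·v_R + (-69/32) = 0
  disc = (13/10)² − 4·(1/2)·(-69/32) = 2401/400 ; √disc = 49/20
  v_R = (−(13/10) + 49/20) / (2·(1/2)) = 23/20 m/s
check:
stop time T_s = (23/20)/1 = 1.1500 s
robot in T_r: 1.1500·0.3000 = 0.3450 m
robot under decel: 1.1500²/(2·1.0000) = 0.6613 m
human closes 1.0000·1.4500 = 1.4500 m
residual clearance needed = 0.0200+0.0250+0.0000 = 0.0450 m
sum ≈ 0.3450+0.6613+1.4500+0.0450 ≈ 2.5013 m = S ✓

v_R_max = 23/20 m/s = 1.1500 m/s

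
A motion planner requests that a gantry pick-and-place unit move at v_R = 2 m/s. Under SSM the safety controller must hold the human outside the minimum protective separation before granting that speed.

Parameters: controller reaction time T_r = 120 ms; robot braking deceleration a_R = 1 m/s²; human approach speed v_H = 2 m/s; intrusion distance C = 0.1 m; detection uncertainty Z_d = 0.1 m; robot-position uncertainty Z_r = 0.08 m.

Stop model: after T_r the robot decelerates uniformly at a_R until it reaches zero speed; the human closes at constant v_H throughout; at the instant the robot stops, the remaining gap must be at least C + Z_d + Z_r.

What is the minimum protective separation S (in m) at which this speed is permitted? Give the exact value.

stop time T_s = 2/1 = 2.0000 s
reaction-phase robot travel = 2.0000·0.1200 = 0.2400 m
braking distance = 2.0000²/(2·1.0000) = 2.0000 m
person approaches 2.0000·(0.1200+2.0000) = 4.2400 m
C+Z_d+Z_r = 0.1000+0.1000+0.0800 = 0.2800 m
S_min ≈ 0.2400+2.0000+4.2400+0.2800  ⇒  S_min = 169/25 m

S_min = 169/25 m = 6.7600 m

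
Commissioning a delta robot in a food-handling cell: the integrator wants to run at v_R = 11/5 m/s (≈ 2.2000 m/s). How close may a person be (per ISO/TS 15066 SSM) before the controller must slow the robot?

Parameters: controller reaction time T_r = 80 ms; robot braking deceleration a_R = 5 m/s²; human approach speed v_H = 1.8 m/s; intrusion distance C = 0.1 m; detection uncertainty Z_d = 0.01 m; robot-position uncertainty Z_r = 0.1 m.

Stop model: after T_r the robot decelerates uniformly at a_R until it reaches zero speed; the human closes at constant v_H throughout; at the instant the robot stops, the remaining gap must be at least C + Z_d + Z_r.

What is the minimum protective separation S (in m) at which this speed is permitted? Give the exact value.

T_s = v_R/a_R = (11/5)/5 = 0.4400 s
robot covers v_R·T_r = 2.2000·0.0800 = 0.1760 m before braking
robot under decel: 2.2000²/(2·5.0000) = 0.4840 m
human over T_r+T_s: 1.8000·(0.0800+0.4400) = 0.9360 m
residual clearance needed = 0.1000+0.0100+0.1000 = 0.2100 m
S_min ≈ 0.1760+0.4840+0.9360+0.2100  ⇒  S_min = 903/500 m

S_min = 903/500 m = 1.8060 m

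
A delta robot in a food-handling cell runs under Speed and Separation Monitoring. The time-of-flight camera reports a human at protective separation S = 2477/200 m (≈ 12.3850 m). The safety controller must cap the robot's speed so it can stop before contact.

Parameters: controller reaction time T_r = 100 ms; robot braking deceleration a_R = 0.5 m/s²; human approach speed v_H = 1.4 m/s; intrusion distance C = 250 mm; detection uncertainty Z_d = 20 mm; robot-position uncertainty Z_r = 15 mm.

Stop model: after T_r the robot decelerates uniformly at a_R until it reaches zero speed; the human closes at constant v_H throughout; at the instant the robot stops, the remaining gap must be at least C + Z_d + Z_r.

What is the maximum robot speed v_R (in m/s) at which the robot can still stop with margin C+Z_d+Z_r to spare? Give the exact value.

v_R_max = 23/10 m/s = 2.3000 m/s

at the boundary: (1)·v² + (29/10)·v + (-299/25) = 0
  disc = (29/10)² − 4·(1)·(-299/25) = 225/4 ; √disc = 15/2
  v_R = (−(29/10) + 15/2) / (2·(1)) = 23/10 m/s
check:
braking lasts T_s = (23/10)/(1/2) = 4.6000 s
robot in T_r: 2.3000·0.1000 = 0.2300 m
robot covers 2.3000·4.6000 − ½·0.5000·4.6000² = 5.2900 m while stopping
person approaches 1.4000·(0.1000+4.6000) = 6.5800 m
residual clearance needed = 0.2500+0.0200+0.0150 = 0.2850 m
sum ≈ 0.2300+5.2900+6.5800+0.2850 ≈ 12.3850 m = S ✓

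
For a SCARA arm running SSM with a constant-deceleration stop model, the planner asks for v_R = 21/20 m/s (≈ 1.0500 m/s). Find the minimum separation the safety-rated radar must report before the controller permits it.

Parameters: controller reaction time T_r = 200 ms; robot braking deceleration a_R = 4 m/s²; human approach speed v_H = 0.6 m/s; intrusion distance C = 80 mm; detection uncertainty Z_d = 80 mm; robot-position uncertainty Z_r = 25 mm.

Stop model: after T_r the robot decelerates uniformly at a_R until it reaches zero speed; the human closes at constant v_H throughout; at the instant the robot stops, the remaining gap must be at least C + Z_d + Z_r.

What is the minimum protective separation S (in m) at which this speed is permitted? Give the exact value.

S_min = 2593/3200 m = 0.8103 m

T_s = v_R/a_R = (21/20)/4 = 0.2625 s
reaction-phase robot travel = 1.0500·0.2000 = 0.2100 m
robot under decel: 1.0500²/(2·4.0000) = 0.1378 m
human closes 0.6000·0.4625 = 0.2775 m
margins: 0.0800+0.0800+0.0250 = 0.1850 m
S_min ≈ 0.2100+0.1378+0.2775+0.1850  ⇒  S_min = 2593/3200 m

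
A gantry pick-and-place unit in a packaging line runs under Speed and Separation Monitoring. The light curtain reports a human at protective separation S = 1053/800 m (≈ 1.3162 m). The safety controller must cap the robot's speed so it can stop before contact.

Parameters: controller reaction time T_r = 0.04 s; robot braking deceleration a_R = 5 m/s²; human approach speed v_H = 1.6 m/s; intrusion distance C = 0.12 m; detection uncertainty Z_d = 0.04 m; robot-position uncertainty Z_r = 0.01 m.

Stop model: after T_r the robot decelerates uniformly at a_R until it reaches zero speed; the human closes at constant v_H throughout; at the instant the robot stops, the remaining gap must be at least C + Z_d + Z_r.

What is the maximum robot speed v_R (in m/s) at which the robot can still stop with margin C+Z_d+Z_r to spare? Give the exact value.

at the boundary: (1/10)·v² + (9/25)·v + (-4329/4000) = 0
  disc = (9/25)² − 4·(1/10)·(-4329/4000) = 9/16 ; √disc = 3/4
  v_R = (−(9/25) + 3/4) / (2·(1/10)) = 39/20 m/s
check:
T_s = v_R/a_R = (39/20)/5 = 0.3900 s
reaction-phase robot travel = 1.9500·0.0400 = 0.0780 m
braking distance = 1.9500²/(2·5.0000) = 0.3802 m
human closes 1.6000·0.4300 = 0.6880 m
margins: 0.1200+0.0400+0.0100 = 0.1700 m
sum ≈ 0.0780+0.3802+0.6880+0.1700 ≈ 1.3162 m = S ✓

v_R_max = 39/20 m/s = 1.9500 m/s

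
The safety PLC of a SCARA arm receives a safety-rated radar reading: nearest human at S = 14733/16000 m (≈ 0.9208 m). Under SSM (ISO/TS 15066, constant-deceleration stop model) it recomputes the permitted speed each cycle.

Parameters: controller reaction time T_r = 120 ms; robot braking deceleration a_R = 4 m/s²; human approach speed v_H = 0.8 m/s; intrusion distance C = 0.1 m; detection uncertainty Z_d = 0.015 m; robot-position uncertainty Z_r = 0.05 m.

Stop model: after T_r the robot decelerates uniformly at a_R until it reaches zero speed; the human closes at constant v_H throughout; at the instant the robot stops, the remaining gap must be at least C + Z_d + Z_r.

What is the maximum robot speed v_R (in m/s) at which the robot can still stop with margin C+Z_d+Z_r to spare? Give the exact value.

v_R_max = 27/20 m/s = 1.3500 m/s

collect terms ⇒ (1/8)·v_R² + (8/25)·v_R + (-10557/16000) = 0
  disc = (8/25)² − 4·(1/8)·(-10557/16000) = 69169/160000 ; √disc = 263/400
  v_R = (−(8/25) + 263/400) / (2·(1/8)) = 27/20 m/s
check:
T_s = v_R/a_R = (27/20)/4 = 0.3375 s
robot covers v_R·T_r = 1.3500·0.1200 = 0.1620 m before braking
robot under decel: 1.3500²/(2·4.0000) = 0.2278 m
human closes 0.8000·0.4575 = 0.3660 m
margins: 0.1000+0.0150+0.0500 = 0.1650 m
sum ≈ 0.1620+0.2278+0.3660+0.1650 ≈ 0.9208 m = S ✓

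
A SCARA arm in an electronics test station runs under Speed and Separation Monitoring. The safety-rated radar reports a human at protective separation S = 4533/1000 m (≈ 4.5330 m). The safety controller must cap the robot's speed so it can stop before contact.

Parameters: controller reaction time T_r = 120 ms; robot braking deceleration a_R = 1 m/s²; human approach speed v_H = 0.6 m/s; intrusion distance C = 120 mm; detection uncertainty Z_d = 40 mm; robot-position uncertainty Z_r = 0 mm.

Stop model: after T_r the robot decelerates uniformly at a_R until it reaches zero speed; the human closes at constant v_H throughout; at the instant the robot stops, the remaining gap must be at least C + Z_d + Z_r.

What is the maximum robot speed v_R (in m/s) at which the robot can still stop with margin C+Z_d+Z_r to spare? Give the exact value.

quadratic (1/2)·v² + (18/25)·v + (-4301/1000) = 0
  disc = (18/25)² − 4·(1/2)·(-4301/1000) = 22801/2500 ; √disc = 151/50
  v_R = (−(18/25) + 151/50) / (2·(1/2)) = 23/10 m/s
check:
braking lasts T_s = (23/10)/1 = 2.3000 s
reaction-phase robot travel = 2.3000·0.1200 = 0.2760 m
braking distance = 2.3000²/(2·1.0000) = 2.6450 m
human over T_r+T_s: 0.6000·(0.1200+2.3000) = 1.4520 m
residual clearance needed = 0.1200+0.0400+0.0000 = 0.1600 m
sum ≈ 0.2760+2.6450+1.4520+0.1600 ≈ 4.5330 m = S ✓

v_R_max = 23/10 m/s = 2.3000 m/s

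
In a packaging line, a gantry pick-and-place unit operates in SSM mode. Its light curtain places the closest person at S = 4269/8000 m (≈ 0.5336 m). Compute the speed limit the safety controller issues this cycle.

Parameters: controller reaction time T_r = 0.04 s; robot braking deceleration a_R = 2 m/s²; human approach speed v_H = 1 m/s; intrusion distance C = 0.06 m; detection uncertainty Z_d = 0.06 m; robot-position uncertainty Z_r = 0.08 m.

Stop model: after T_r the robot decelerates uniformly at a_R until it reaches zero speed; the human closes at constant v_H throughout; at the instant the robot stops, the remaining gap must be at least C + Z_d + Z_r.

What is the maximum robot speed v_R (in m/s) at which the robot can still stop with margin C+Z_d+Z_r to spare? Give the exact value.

v_R_max = 9/20 m/s = 0.4500 m/s

quadratic (1/4)·v² + (27/50)·v + (-2349/8000) = 0
  disc = (27/50)² − 4·(1/4)·(-2349/8000) = 23409/40000 ; √disc = 153/200
  v_R = (−(27/50) + 153/200) / (2·(1/4)) = 9/20 m/s
check:
T_s = v_R/a_R = (9/20)/2 = 0.2250 s
robot covers v_R·T_r = 0.4500·0.0400 = 0.0180 m before braking
robot covers 0.4500·0.2250 − ½·2.0000·0.2250² = 0.0506 m while stopping
human closes 1.0000·0.2650 = 0.2650 m
C+Z_d+Z_r = 0.0600+0.0600+0.0800 = 0.2000 m
sum ≈ 0.0180+0.0506+0.2650+0.2000 ≈ 0.5336 m = S ✓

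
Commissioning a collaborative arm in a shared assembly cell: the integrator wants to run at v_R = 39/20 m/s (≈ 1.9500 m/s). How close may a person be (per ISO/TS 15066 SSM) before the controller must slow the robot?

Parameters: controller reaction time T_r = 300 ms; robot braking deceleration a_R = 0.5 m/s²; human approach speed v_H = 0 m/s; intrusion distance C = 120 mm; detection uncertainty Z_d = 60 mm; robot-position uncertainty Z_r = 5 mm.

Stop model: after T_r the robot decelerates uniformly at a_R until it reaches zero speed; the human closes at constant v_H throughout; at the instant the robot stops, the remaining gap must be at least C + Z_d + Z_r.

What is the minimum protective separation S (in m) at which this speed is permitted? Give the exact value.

braking lasts T_s = (39/20)/(1/2) = 3.9000 s
robot covers v_R·T_r = 1.9500·0.3000 = 0.5850 m before braking
braking distance = 1.9500²/(2·0.5000) = 3.8025 m
person approaches 0.0000·(0.3000+3.9000) = 0.0000 m
margins: 0.1200+0.0600+0.0050 = 0.1850 m
S_min ≈ 0.5850+3.8025+0.0000+0.1850  ⇒  S_min = 1829/400 m

S_min = 1829/400 m = 4.5725 m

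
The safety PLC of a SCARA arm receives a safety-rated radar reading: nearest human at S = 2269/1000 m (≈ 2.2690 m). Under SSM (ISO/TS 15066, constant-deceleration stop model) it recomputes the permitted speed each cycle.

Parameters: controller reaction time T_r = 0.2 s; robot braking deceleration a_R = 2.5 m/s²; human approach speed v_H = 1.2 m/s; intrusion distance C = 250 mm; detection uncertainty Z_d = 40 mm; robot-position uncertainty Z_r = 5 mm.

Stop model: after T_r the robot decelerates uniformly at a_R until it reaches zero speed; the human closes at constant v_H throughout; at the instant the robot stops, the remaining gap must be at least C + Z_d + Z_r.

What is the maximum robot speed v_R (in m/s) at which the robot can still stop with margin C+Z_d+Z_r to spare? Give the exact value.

collect terms ⇒ (1/5)·v_R² + (17/25)·v_R + (-867/500) = 0
  disc = (17/25)² − 4·(1/5)·(-867/500) = 1156/625 ; √disc = 34/25
  v_R = (−(17/25) + 34/25) / (2·(1/5)) = 17/10 m/s
check:
braking lasts T_s = (17/10)/(5/2) = 0.6800 s
robot covers v_R·T_r = 1.7000·0.2000 = 0.3400 m before braking
robot covers 1.7000·0.6800 − ½·2.5000·0.6800² = 0.5780 m while stopping
person approaches 1.2000·(0.2000+0.6800) = 1.0560 m
residual clearance needed = 0.2500+0.0400+0.0050 = 0.2950 m
sum ≈ 0.3400+0.5780+1.0560+0.2950 ≈ 2.2690 m = S ✓

v_R_max = 17/10 m/s = 1.7000 m/s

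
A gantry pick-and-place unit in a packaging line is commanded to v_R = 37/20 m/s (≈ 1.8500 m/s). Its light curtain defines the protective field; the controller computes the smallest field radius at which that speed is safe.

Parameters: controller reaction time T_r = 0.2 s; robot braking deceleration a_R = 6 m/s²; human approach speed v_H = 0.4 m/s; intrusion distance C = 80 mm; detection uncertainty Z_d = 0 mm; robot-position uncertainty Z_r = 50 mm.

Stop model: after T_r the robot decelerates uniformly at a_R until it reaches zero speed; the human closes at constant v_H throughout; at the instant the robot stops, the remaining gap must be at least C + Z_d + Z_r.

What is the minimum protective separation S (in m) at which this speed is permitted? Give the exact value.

stop time T_s = (37/20)/6 = 0.3083 s
reaction-phase robot travel = 1.8500·0.2000 = 0.3700 m
braking distance = 1.8500²/(2·6.0000) = 0.2852 m
person approaches 0.4000·(0.2000+0.3083) = 0.2033 m
margins: 0.0800+0.0000+0.0500 = 0.1300 m
S_min ≈ 0.3700+0.2852+0.2033+0.1300  ⇒  S_min = 949/960 m

S_min = 949/960 m = 0.9885 m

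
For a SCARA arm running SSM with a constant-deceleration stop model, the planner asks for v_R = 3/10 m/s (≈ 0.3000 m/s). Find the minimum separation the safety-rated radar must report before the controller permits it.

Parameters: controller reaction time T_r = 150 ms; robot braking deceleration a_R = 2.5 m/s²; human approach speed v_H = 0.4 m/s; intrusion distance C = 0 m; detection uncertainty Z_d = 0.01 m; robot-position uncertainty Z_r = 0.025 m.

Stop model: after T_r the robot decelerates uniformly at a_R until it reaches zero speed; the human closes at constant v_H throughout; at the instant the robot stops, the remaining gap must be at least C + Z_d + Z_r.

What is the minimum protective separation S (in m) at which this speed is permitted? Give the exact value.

braking lasts T_s = (3/10)/(5/2) = 0.1200 s
reaction-phase robot travel = 0.3000·0.1500 = 0.0450 m
braking distance = 0.3000²/(2·2.5000) = 0.0180 m
human closes 0.4000·0.2700 = 0.1080 m
residual clearance needed = 0.0000+0.0100+0.0250 = 0.0350 m
S_min ≈ 0.0450+0.0180+0.1080+0.0350  ⇒  S_min = 103/500 m

S_min = 103/500 m = 0.2060 m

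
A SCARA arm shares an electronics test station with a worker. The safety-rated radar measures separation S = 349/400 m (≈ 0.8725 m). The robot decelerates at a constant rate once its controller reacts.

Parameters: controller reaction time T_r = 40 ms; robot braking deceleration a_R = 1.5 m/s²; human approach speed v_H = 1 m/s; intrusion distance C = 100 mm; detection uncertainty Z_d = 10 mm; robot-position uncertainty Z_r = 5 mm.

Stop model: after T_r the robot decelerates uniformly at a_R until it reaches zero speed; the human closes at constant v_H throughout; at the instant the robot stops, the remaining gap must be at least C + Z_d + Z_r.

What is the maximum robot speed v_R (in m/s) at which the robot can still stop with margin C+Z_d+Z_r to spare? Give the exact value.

at the boundary: (1/3)·v² + (53/75)·v + (-287/400) = 0
  disc = (53/75)² − 4·(1/3)·(-287/400) = 32761/22500 ; √disc = 181/150
  v_R = (−(53/75) + 181/150) / (2·(1/3)) = 3/4 m/s
check:
stop time T_s = (3/4)/(3/2) = 0.5000 s
robot in T_r: 0.7500·0.0400 = 0.0300 m
robot under decel: 0.7500²/(2·1.5000) = 0.1875 m
person approaches 1.0000·(0.0400+0.5000) = 0.5400 m
margins: 0.1000+0.0100+0.0050 = 0.1150 m
sum ≈ 0.0300+0.1875+0.5400+0.1150 ≈ 0.8725 m = S ✓

v_R_max = 3/4 m/s = 0.7500 m/s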